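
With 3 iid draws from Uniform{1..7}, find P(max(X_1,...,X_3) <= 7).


P(max <= 7) = P(all X_i <= 7) = (P(X_1 <= 7))^3
= (7/7)^3 = 1^3 = 1

1


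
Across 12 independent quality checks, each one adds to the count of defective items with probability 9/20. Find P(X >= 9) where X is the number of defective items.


P(X>=9) = P(X=9) + P(X=10) + P(X=11) + P(X=12)
= 5672223379449/204800000000000 + 13922730113193/2048000000000000 + 1035574967097/1024000000000000 + 282429536481/4096000000000000
= 29142931444047/819200000000000

29142931444047/819200000000000


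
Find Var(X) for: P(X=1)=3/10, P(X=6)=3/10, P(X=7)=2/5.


E[X] = 49/10, E[X^2] = 307/10
Var(X) = E[X^2] - (E[X])^2 = 307/10 - (49/10)^2 = 669/100

669/100


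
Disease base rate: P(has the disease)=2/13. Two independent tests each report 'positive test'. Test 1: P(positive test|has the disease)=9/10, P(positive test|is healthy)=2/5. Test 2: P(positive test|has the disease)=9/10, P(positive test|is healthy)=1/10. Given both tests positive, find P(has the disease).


After test 1: P(+) = 9/10*2/13 + 2/5*11/13 = 31/65
P(B|+) = (9/65)/(31/65) = 9/31
After test 2 (use post1 as new prior): P(+) = 9/10*9/31 + 1/10*22/31 = 103/310
P(B|+,+) = (81/310)/(103/310) = 81/103

81/103


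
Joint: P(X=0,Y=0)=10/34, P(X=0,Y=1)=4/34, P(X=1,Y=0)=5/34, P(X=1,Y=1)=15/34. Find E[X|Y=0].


P(Y=0) = 15/34
E[X|Y=0] = (0*10 + 1*5)/15 = 5/15 = 1/3

1/3


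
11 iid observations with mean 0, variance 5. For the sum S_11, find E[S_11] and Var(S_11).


E[S_n] = n*mu = 11*0 = 0
Var(S_n) = n*sigma^2 = 11*5 = 55

E[S_11]=0, Var(S_11)=55


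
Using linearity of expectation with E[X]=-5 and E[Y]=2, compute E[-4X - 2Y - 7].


E[-4X - 2Y - 7] = -4*E[X] - 2*E[Y] - 7
= (-4)*(-5) + (-2)*(2) + (-7)
= 20 - 4 - 7 = 9

9


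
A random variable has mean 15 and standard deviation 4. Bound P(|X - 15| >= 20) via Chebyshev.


k = 20/4 = 5
Chebyshev: P(|X-mu| >= k*sigma) <= 1/k^2 = 1/5^2 = 1/25

1/25


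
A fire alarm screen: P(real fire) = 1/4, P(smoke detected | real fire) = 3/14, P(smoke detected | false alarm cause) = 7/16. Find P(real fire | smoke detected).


P(A) = P(A|B)P(B) + P(A|B')P(B') = 3/14*1/4 + 7/16*3/4 = 171/448
P(B|A) = P(A|B)P(B)/P(A) = (3/56)/(171/448) = 8/57

8/57


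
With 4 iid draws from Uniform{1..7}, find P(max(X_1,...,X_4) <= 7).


P(max <= 7) = P(all X_i <= 7) = (P(X_1 <= 7))^4
= (7/7)^4 = 1^4 = 1

1


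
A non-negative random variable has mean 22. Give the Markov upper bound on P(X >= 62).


Markov: P(X >= a) <= E[X]/a
P(X >= 62) <= 22/62 = 11/31

11/31


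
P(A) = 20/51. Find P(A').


P(A') = 1 - P(A) = 1 - 20/51 = 31/51

31/51


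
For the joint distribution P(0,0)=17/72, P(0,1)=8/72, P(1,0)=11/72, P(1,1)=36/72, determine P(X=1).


P(X=1) = P(1,0)+P(1,1) = 11/72 + 36/72 = 47/72

47/72


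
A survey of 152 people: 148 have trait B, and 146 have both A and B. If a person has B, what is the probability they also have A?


P(A|B) = P(A∩B)/P(B) = (146/152)/(148/152) = 146/148 = 73/74

73/74


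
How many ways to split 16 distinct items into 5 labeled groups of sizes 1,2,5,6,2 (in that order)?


16! = 20922789888000
Denominator: 1!=1 * 2!=2 * 5!=120 * 6!=720 * 2!=2
Coefficient = 20922789888000 / 345600 = 60540480

60540480


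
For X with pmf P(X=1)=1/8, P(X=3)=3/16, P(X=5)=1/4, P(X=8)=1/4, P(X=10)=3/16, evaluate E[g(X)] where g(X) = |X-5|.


E[|X-5|] = sum(g(x)*P(x))
= 4*1/8 + 2*3/16 + 0*1/4 + 3*1/4 + 5*3/16
= 41/16

41/16


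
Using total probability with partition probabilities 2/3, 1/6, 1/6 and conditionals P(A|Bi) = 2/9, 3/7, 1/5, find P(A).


P(A) = P(A|B1)P(B1) + P(A|B2)P(B2) + P(A|B3)P(B3)
= 2/9*2/3 + 3/7*1/6 + 1/5*1/6
= 4/27 + 1/14 + 1/30 = 239/945

239/945


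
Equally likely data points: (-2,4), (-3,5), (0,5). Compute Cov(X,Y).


E[X]=-5/3, E[Y]=14/3, E[XY]=-23/3
Cov(X,Y) = E[XY] - E[X]E[Y] = -23/3 + 5/3*14/3 = 1/9

1/9


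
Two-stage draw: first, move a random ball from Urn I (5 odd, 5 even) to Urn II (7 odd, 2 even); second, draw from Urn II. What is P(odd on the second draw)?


P(transfer odd) = 5/10 = 1/2; P(transfer even) = 1/2
If odd transferred: Urn II has 8 odd of 10, so P(odd|odd moved) = 4/5
If even transferred: Urn II has 7 odd of 10, so P(odd|even moved) = 7/10
By total probability: P(odd) = 1/2*4/5 + 1/2*7/10 = 3/4

3/4


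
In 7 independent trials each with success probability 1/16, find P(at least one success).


P(at least one) = 1 - P(none)
P(none) = (1 - 1/16)^7 = (15/16)^7 = 170859375/268435456
P(at least one) = 1 - 170859375/268435456 = 97576081/268435456

97576081/268435456


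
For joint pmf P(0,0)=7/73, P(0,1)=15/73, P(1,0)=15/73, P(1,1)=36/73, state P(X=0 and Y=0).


Read from table: P(X=0, Y=0) = 7/73

7/73


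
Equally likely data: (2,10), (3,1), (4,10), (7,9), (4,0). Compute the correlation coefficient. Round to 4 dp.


Cov(X,Y) = 1.2000, Var(X) = 2.8000, Var(Y) = 20.4000
rho = Cov/(sqrt(VarX)*sqrt(VarY)) = 0.1588

0.1588


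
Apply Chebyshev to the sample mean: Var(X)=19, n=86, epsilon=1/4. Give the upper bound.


Var(Xbar) = Var(X)/n = 19/86
Chebyshev: P(|Xbar-mu| >= 1/4) <= Var(Xbar)/(1/4)^2 = (19/86)/(1/16) = 152/43
Bound exceeds 1, so trivial bound: 1

1


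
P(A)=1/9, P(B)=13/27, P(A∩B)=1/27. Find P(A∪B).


P(A∪B) = P(A) + P(B) - P(A∩B)
= 1/9 + 13/27 - 1/27 = 5/9

5/9


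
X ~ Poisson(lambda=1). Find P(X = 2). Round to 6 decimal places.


P(X=2) = e^(-1) * 1^2 / 2!
≈ 0.3678794412 * 1 / 2
≈ 0.183940

0.183940


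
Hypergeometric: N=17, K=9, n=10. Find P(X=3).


P(X=3) = C(9,3)*C(8,7) / C(17,10)
= 84*8 / 19448
= 672/19448 = 84/2431

84/2431


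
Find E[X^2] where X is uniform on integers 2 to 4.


E[X^2] = (1/3) * sum(x^2 for x=2..4)
= 29/3

29/3


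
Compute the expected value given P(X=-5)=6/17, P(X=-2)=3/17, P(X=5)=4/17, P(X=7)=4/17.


E[X] = sum(x * P(x))
= -5*6/17 - 2*3/17 + 5*4/17 + 7*4/17
= 12/17

12/17


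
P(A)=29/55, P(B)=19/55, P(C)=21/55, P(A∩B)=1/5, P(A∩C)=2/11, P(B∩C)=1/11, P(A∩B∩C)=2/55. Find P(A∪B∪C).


P(A∪B∪C) = P(A)+P(B)+P(C) - P(AB)-P(AC)-P(BC) + P(ABC)
= 29/55+19/55+21/55 - 1/5-2/11-1/11 + 2/55
= 9/11

9/11


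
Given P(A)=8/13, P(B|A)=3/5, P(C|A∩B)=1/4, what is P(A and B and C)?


P(A∩B∩C) = P(A) * P(B|A) * P(C|A∩B)
= 8/13 * 3/5 * 1/4
= 24/65 * 1/4 = 6/65

6/65


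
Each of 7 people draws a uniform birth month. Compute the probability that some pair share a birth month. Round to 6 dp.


P(all different) = prod((12-i)/12 for i=0..6) = 0.111400
P(at least one match) = 1 - 0.111400 = 0.888600

0.888600


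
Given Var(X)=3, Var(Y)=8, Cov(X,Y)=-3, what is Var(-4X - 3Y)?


Var(-4X - 3Y) = (-4)^2*Var(X) + (-3)^2*Var(Y) + 2*(-4)*(-3)*Cov(X,Y)
= 16*3 + 9*8 + 24*(-3)
= 48 + 72 - 72 = 48

48


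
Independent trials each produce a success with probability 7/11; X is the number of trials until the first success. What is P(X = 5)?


P(X=5) = (1-p)^4 * p = (4/11)^4 * 7/11
= 256/14641 * 7/11 = 1792/161051

1792/161051


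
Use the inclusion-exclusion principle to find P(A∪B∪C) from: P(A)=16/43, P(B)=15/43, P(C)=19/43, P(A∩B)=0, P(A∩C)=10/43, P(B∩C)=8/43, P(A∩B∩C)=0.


P(A∪B∪C) = P(A)+P(B)+P(C) - P(AB)-P(AC)-P(BC) + P(ABC)
= 16/43+15/43+19/43 - 0-10/43-8/43 + 0
= 32/43

32/43


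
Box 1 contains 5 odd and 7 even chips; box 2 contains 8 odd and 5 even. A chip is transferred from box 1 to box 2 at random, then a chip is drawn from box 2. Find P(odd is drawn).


P(transfer odd) = 5/12; P(transfer even) = 7/12
If odd transferred: Urn II has 9 odd of 14, so P(odd|odd moved) = 9/14
If even transferred: Urn II has 8 odd of 14, so P(odd|even moved) = 4/7
By total probability: P(odd) = 5/12*9/14 + 7/12*4/7 = 101/168

101/168


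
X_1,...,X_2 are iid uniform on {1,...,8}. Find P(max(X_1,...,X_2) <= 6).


P(max <= 6) = P(all X_i <= 6) = (P(X_1 <= 6))^2
= (6/8)^2 = (3/4)^2 = 9/16

9/16


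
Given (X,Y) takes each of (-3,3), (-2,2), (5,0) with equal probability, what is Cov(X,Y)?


E[X]=0, E[Y]=5/3, E[XY]=-13/3
Cov(X,Y) = E[XY] - E[X]E[Y] = -13/3 - 0*5/3 = -13/3

-13/3


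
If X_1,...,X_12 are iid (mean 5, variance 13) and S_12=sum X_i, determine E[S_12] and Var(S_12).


E[S_n] = n*mu = 12*5 = 60
Var(S_n) = n*sigma^2 = 12*13 = 156

E[S_12]=60, Var(S_12)=156


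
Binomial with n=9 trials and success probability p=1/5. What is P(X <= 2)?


P(X<=2) = P(X=0) + P(X=1) + P(X=2)
= 262144/1953125 + 589824/1953125 + 589824/1953125
= 1441792/1953125

1441792/1953125


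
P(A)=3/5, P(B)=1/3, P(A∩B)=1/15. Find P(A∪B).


P(A∪B) = P(A) + P(B) - P(A∩B)
= 3/5 + 1/3 - 1/15 = 13/15

13/15


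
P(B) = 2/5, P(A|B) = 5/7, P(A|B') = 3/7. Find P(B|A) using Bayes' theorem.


P(A) = P(A|B)P(B) + P(A|B')P(B') = 5/7*2/5 + 3/7*3/5 = 19/35
P(B|A) = P(A|B)P(B)/P(A) = (2/7)/(19/35) = 10/19

10/19


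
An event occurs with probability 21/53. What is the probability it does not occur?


P(A') = 1 - P(A) = 1 - 21/53 = 32/53

32/53


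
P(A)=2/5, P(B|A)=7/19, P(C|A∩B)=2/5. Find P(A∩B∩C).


P(A∩B∩C) = P(A) * P(B|A) * P(C|A∩B)
= 2/5 * 7/19 * 2/5
= 14/95 * 2/5 = 28/475

28/475


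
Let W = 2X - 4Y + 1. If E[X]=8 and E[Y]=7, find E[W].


E[2X - 4Y + 1] = 2*E[X] - 4*E[Y] + 1
= (2)*(8) + (-4)*(7) + (1)
= 16 - 28 + 1 = -11

-11


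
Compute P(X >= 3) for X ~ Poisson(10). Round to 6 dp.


P(X>=3) = 1 - P(X<=2) = 1 - (e^(-10)*10^0/0! + e^(-10)*10^1/1! + e^(-10)*10^2/2!)
≈ 1 - (0.0000453999 + 0.0004539993 + 0.0022699965)
= 1 - 0.0027693957 = 0.9972306043
≈ 0.997231

0.997231


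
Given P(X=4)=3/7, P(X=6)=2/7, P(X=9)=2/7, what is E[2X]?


E[2X] = sum(g(x)*P(x))
= 8*3/7 + 12*2/7 + 18*2/7
= 12

12


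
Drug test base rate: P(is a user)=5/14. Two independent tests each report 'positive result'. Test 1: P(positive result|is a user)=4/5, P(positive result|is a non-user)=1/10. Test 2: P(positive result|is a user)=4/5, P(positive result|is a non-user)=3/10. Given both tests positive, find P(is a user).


After test 1: P(+) = 4/5*5/14 + 1/10*9/14 = 7/20
P(B|+) = (2/7)/(7/20) = 40/49
After test 2 (use post1 as new prior): P(+) = 4/5*40/49 + 3/10*9/49 = 347/490
P(B|+,+) = (32/49)/(347/490) = 320/347

320/347


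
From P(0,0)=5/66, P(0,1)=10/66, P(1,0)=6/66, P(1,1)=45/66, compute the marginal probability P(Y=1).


P(Y=1) = P(0,1)+P(1,1) = 10/66 + 45/66 = 55/66 = 5/6

5/6


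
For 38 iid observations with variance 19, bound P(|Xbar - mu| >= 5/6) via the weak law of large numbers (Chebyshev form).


Var(Xbar) = Var(X)/n = 19/38
Chebyshev: P(|Xbar-mu| >= 5/6) <= Var(Xbar)/(5/6)^2 = (1/2)/(25/36) = 18/25

18/25


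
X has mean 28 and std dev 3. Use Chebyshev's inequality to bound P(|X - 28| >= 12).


k = 12/3 = 4
Chebyshev: P(|X-mu| >= k*sigma) <= 1/k^2 = 1/4^2 = 1/16

1/16


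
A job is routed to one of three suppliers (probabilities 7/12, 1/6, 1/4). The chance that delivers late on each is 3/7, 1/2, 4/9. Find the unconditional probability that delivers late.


P(A) = P(A|B1)P(B1) + P(A|B2)P(B2) + P(A|B3)P(B3)
= 3/7*7/12 + 1/2*1/6 + 4/9*1/4
= 1/4 + 1/12 + 1/9 = 4/9

4/9


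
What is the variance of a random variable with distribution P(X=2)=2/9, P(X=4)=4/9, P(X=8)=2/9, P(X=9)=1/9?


E[X] = 5, E[X^2] = 281/9
Var(X) = E[X^2] - (E[X])^2 = 281/9 - (5)^2 = 56/9

56/9


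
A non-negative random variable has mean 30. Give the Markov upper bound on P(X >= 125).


Markov: P(X >= a) <= E[X]/a
P(X >= 125) <= 30/125 = 6/25

6/25


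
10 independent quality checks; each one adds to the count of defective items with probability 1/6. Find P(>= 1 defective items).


P(at least one) = 1 - P(none)
P(none) = (1 - 1/6)^10 = (5/6)^10 = 9765625/60466176
P(at least one) = 1 - 9765625/60466176 = 50700551/60466176

50700551/60466176


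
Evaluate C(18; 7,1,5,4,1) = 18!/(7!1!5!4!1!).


18! = 6402373705728000
Denominator: 7!=5040 * 1!=1 * 5!=120 * 4!=24 * 1!=1
Coefficient = 6402373705728000 / 14515200 = 441080640

441080640


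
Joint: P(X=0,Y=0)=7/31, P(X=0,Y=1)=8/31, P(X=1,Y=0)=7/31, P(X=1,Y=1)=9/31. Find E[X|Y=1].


P(Y=1) = 17/31
E[X|Y=1] = (0*8 + 1*9)/17 = 9/17

9/17


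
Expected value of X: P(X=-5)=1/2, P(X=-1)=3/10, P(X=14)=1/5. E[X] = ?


E[X] = sum(x * P(x))
= -5*1/2 - 1*3/10 + 14*1/5
= 0

0


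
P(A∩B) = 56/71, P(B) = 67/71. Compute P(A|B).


P(A|B) = P(A∩B)/P(B) = (56/71)/(67/71) = 56/67

56/67


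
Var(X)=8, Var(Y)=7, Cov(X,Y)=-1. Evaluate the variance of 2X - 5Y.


Var(2X - 5Y) = 2^2*Var(X) + (-5)^2*Var(Y) + 2*2*(-5)*Cov(X,Y)
= 4*8 + 25*7 - 20*(-1)
= 32 + 175 + 20 = 227

227


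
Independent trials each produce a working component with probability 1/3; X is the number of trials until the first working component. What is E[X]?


For geometric (trials until first success), E[X] = 1/p = 1/(1/3) = 3

3


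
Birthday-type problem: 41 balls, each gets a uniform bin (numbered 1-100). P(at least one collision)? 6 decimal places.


P(all different) = prod((100-i)/100 for i=0..40) = 0.000067
P(at least one match) = 1 - 0.000067 = 0.999933

0.999933


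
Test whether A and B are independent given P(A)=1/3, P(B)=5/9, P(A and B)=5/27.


P(A)*P(B) = 1/3*5/9 = 5/27
P(A∩B) = 5/27, which equals P(A)P(B), so independent

Yes, A and B are independent


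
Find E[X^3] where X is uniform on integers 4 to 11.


E[X^3] = (1/8) * sum(x^3 for x=4..11)
= 4320/8 = 540

540


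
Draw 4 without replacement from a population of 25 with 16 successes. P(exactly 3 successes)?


P(X=3) = C(16,3)*C(9,1) / C(25,4)
= 560*9 / 12650
= 5040/12650 = 504/1265

504/1265


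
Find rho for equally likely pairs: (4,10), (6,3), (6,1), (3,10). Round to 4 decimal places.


Cov(X,Y) = -5.0000, Var(X) = 1.6875, Var(Y) = 16.5000
rho = Cov/(sqrt(VarX)*sqrt(VarY)) = -0.9476

-0.9476


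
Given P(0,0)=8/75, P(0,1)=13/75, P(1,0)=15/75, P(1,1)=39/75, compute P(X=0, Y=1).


Read from table: P(X=0, Y=1) = 13/75

13/75


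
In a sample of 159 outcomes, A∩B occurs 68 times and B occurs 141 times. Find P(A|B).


P(A|B) = P(A∩B)/P(B) = (68/159)/(141/159) = 68/141

68/141


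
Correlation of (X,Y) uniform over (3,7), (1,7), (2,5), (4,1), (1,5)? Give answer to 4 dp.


Cov(X,Y) = -1.6000, Var(X) = 1.3600, Var(Y) = 4.8000
rho = Cov/(sqrt(VarX)*sqrt(VarY)) = -0.6262

-0.6262


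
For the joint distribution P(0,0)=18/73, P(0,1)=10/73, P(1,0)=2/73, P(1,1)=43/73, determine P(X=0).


P(X=0) = P(0,0)+P(0,1) = 18/73 + 10/73 = 28/73

28/73


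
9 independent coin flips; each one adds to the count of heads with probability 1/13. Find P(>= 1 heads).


P(at least one) = 1 - P(none)
P(none) = (1 - 1/13)^9 = (12/13)^9 = 5159780352/10604499373
P(at least one) = 1 - 5159780352/10604499373 = 5444719021/10604499373

5444719021/10604499373


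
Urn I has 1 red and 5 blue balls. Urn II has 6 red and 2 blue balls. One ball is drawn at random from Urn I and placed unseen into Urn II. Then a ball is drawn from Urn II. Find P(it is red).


P(transfer red) = 1/6; P(transfer blue) = 5/6
If red transferred: Urn II has 7 red of 9, so P(red|red moved) = 7/9
If blue transferred: Urn II has 6 red of 9, so P(red|blue moved) = 2/3
By total probability: P(red) = 1/6*7/9 + 5/6*2/3 = 37/54

37/54


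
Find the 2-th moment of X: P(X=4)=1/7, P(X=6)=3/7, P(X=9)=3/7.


E[X^2] = sum(x^2 * P(x))
= 16*1/7 + 36*3/7 + 81*3/7
= 367/7

367/7


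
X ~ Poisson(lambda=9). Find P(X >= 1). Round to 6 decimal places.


P(X>=1) = 1 - P(X<=0) = 1 - (e^(-9)*9^0/0!)
≈ 1 - 0.0001234098 = 0.9998765902
≈ 0.999877

0.999877


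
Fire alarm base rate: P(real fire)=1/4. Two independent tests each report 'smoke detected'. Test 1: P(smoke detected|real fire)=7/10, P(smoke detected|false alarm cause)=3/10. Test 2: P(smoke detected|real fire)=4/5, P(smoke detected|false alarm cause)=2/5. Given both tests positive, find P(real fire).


After test 1: P(+) = 7/10*1/4 + 3/10*3/4 = 2/5
P(B|+) = (7/40)/(2/5) = 7/16
After test 2 (use post1 as new prior): P(+) = 4/5*7/16 + 2/5*9/16 = 23/40
P(B|+,+) = (7/20)/(23/40) = 14/23

14/23


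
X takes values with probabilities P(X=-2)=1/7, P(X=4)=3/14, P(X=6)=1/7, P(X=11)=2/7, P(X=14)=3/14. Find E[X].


E[X] = sum(x * P(x))
= -2*1/7 + 4*3/14 + 6*1/7 + 11*2/7 + 14*3/14
= 53/7

53/7


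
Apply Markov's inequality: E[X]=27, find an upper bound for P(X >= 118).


Markov: P(X >= a) <= E[X]/a
P(X >= 118) <= 27/118

27/118


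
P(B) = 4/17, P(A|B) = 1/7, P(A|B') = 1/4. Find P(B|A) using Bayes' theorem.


P(A) = P(A|B)P(B) + P(A|B')P(B') = 1/7*4/17 + 1/4*13/17 = 107/476
P(B|A) = P(A|B)P(B)/P(A) = (4/119)/(107/476) = 16/107

16/107


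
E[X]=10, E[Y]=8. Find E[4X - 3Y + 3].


E[4X - 3Y + 3] = 4*E[X] - 3*E[Y] + 3
= (4)*(10) + (-3)*(8) + (3)
= 40 - 24 + 3 = 19

19


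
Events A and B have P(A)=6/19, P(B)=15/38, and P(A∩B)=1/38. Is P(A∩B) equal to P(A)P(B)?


P(A)*P(B) = 6/19*15/38 = 45/361
P(A∩B) = 1/38 != 45/361, so not independent

No, A and B are not independent


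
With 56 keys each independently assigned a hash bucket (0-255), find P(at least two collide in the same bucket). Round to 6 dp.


P(all different) = prod((256-i)/256 for i=0..55) = 0.001496
P(at least one match) = 1 - 0.001496 = 0.998504

0.998504


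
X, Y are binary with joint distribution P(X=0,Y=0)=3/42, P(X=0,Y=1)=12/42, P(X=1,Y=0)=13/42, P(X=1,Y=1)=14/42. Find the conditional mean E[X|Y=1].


P(Y=1) = 26/42
E[X|Y=1] = (0*12 + 1*14)/26 = 14/26 = 7/13

7/13


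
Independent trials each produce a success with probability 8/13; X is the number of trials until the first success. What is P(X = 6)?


P(X=6) = (1-p)^5 * p = (5/13)^5 * 8/13
= 3125/371293 * 8/13 = 25000/4826809

25000/4826809


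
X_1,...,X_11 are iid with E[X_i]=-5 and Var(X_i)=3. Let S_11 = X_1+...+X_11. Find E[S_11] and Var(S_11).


E[S_n] = n*mu = 11*-5 = -55
Var(S_n) = n*sigma^2 = 11*3 = 33

E[S_11]=-55, Var(S_11)=33


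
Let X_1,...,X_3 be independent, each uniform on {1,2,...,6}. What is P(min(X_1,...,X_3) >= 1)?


P(min >= 1) = P(all X_i >= 1) = (P(X_1 >= 1))^3
= (6/6)^3 = 1^3 = 1

1


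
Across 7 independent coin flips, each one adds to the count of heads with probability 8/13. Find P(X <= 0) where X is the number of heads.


P(X<=0) = P(X=0)
= 78125/62748517
= 78125/62748517

78125/62748517


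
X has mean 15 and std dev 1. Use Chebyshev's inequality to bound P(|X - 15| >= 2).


k = 2/1 = 2
Chebyshev: P(|X-mu| >= k*sigma) <= 1/k^2 = 1/2^2 = 1/4

1/4


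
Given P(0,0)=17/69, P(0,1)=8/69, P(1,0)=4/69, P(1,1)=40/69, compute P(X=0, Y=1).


Read from table: P(X=0, Y=1) = 8/69

8/69


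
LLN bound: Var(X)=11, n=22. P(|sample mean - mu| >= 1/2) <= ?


Var(Xbar) = Var(X)/n = 11/22
Chebyshev: P(|Xbar-mu| >= 1/2) <= Var(Xbar)/(1/2)^2 = (1/2)/(1/4) = 2
Bound exceeds 1, so trivial bound: 1

1


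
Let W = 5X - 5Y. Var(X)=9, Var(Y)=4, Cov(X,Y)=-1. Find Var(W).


Var(5X - 5Y) = 5^2*Var(X) + (-5)^2*Var(Y) + 2*5*(-5)*Cov(X,Y)
= 25*9 + 25*4 - 50*(-1)
= 225 + 100 + 50 = 375

375


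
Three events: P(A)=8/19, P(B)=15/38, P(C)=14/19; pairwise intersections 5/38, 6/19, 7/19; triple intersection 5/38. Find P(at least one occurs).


P(A∪B∪C) = P(A)+P(B)+P(C) - P(AB)-P(AC)-P(BC) + P(ABC)
= 8/19+15/38+14/19 - 5/38-6/19-7/19 + 5/38
= 33/38

33/38


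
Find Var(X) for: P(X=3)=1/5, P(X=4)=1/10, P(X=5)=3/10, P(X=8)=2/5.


E[X] = 57/10, E[X^2] = 73/2
Var(X) = E[X^2] - (E[X])^2 = 73/2 - (57/10)^2 = 401/100

401/100


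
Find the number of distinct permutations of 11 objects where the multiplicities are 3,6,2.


11! = 39916800
Denominator: 3!=6 * 6!=720 * 2!=2
Coefficient = 39916800 / 8640 = 4620

4620


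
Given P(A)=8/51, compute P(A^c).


P(A') = 1 - P(A) = 1 - 8/51 = 43/51

43/51


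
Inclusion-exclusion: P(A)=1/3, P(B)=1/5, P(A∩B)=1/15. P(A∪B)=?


P(A∪B) = P(A) + P(B) - P(A∩B)
= 1/3 + 1/5 - 1/15 = 7/15

7/15


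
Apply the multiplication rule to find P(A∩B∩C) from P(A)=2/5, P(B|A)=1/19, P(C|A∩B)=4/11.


P(A∩B∩C) = P(A) * P(B|A) * P(C|A∩B)
= 2/5 * 1/19 * 4/11
= 2/95 * 4/11 = 8/1045

8/1045


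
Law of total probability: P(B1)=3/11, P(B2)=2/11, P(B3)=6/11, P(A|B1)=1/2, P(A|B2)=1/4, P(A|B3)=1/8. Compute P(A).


P(A) = P(A|B1)P(B1) + P(A|B2)P(B2) + P(A|B3)P(B3)
= 1/2*3/11 + 1/4*2/11 + 1/8*6/11
= 3/22 + 1/22 + 3/44 = 1/4

1/4


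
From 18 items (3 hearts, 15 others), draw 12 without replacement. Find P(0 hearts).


P(X=0) = C(3,0)*C(15,12) / C(18,12)
= 1*455 / 18564
= 455/18564 = 5/204

5/204


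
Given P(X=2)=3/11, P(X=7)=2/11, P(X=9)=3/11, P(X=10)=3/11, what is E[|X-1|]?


E[|X-1|] = sum(g(x)*P(x))
= 1*3/11 + 6*2/11 + 8*3/11 + 9*3/11
= 6

6


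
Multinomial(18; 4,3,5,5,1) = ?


18! = 6402373705728000
Denominator: 4!=24 * 3!=6 * 5!=120 * 5!=120 * 1!=1
Coefficient = 6402373705728000 / 2073600 = 3087564480

3087564480


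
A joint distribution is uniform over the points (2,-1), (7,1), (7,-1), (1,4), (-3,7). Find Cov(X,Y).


E[X]=14/5, E[Y]=2, E[XY]=-19/5
Cov(X,Y) = E[XY] - E[X]E[Y] = -19/5 - 14/5*2 = -47/5

-47/5


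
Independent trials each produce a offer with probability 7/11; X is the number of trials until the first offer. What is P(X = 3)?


P(X=3) = (1-p)^2 * p = (4/11)^2 * 7/11
= 16/121 * 7/11 = 112/1331

112/1331


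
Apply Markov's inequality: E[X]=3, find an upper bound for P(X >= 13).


Markov: P(X >= a) <= E[X]/a
P(X >= 13) <= 3/13

3/13


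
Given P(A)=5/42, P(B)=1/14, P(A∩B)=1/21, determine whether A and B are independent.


P(A)*P(B) = 5/42*1/14 = 5/588
P(A∩B) = 1/21 != 5/588, so not independent

No, A and B are not independent


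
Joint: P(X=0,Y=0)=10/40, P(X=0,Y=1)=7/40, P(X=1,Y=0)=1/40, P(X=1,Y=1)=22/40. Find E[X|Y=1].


P(Y=1) = 29/40
E[X|Y=1] = (0*7 + 1*22)/29 = 22/29

22/29


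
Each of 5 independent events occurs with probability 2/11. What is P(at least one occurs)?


P(at least one) = 1 - P(none)
P(none) = (1 - 2/11)^5 = (9/11)^5 = 59049/161051
P(at least one) = 1 - 59049/161051 = 102002/161051

102002/161051


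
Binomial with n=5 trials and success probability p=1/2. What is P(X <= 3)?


P(X<=3) = P(X=0) + P(X=1) + P(X=2) + P(X=3)
= 1/32 + 5/32 + 5/16 + 5/16
= 13/16

13/16


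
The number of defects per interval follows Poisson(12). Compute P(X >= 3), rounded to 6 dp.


P(X>=3) = 1 - P(X<=2) = 1 - (e^(-12)*12^0/0! + e^(-12)*12^1/1! + e^(-12)*12^2/2!)
≈ 1 - (0.0000061442 + 0.0000737305 + 0.0004423833)
= 1 - 0.0005222580 = 0.9994777420
≈ 0.999478

0.999478


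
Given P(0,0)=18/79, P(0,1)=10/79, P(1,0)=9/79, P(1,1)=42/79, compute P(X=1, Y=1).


Read from table: P(X=1, Y=1) = 42/79

42/79


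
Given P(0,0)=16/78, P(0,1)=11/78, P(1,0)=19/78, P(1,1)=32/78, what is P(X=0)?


P(X=0) = P(0,0)+P(0,1) = 16/78 + 11/78 = 27/78 = 9/26

9/26


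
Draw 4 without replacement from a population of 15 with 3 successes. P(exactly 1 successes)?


P(X=1) = C(3,1)*C(12,3) / C(15,4)
= 3*220 / 1365
= 660/1365 = 44/91

44/91


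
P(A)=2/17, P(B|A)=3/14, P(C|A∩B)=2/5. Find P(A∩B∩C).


P(A∩B∩C) = P(A) * P(B|A) * P(C|A∩B)
= 2/17 * 3/14 * 2/5
= 3/119 * 2/5 = 6/595

6/595


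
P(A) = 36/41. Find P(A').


P(A') = 1 - P(A) = 1 - 36/41 = 5/41

5/41


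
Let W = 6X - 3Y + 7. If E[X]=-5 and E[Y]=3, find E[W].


E[6X - 3Y + 7] = 6*E[X] - 3*E[Y] + 7
= (6)*(-5) + (-3)*(3) + (7)
= -30 - 9 + 7 = -32

-32


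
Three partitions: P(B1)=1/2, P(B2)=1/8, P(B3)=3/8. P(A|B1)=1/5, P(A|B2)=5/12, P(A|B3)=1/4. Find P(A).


P(A) = P(A|B1)P(B1) + P(A|B2)P(B2) + P(A|B3)P(B3)
= 1/5*1/2 + 5/12*1/8 + 1/4*3/8
= 1/10 + 5/96 + 3/32 = 59/240

59/240


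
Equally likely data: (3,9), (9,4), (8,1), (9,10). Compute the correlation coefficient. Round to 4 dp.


Cov(X,Y) = -3.2500, Var(X) = 6.1875, Var(Y) = 13.5000
rho = Cov/(sqrt(VarX)*sqrt(VarY)) = -0.3556

-0.3556


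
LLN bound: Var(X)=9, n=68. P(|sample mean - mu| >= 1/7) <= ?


Var(Xbar) = Var(X)/n = 9/68
Chebyshev: P(|Xbar-mu| >= 1/7) <= Var(Xbar)/(1/7)^2 = (9/68)/(1/49) = 441/68
Bound exceeds 1, so trivial bound: 1

1


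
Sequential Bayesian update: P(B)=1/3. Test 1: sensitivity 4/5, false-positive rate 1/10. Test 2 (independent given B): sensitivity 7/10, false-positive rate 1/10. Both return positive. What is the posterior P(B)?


After test 1: P(+) = 4/5*1/3 + 1/10*2/3 = 1/3
P(B|+) = (4/15)/(1/3) = 4/5
After test 2 (use post1 as new prior): P(+) = 7/10*4/5 + 1/10*1/5 = 29/50
P(B|+,+) = (14/25)/(29/50) = 28/29

28/29


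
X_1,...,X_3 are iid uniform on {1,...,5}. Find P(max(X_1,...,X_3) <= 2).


P(max <= 2) = P(all X_i <= 2) = (P(X_1 <= 2))^3
= (2/5)^3 = 8/125

8/125


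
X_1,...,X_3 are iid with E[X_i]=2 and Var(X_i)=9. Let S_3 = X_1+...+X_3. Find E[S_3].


E[S_n] = n*E[X_1] = 3*2 = 6

6


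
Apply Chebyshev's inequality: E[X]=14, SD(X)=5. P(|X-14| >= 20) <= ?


k = 20/5 = 4
Chebyshev: P(|X-mu| >= k*sigma) <= 1/k^2 = 1/4^2 = 1/16

1/16


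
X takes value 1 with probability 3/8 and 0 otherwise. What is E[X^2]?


For Bernoulli: X in {0,1}
E[X^2] = 0^2*(1-3/8) + 1^2*3/8 = 3/8

3/8


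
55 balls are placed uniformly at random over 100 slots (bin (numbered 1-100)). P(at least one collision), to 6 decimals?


P(all different) = prod((100-i)/100 for i=0..54) = 0.000000
P(at least one match) = 1 - 0.000000 = 1.000000

1.000000


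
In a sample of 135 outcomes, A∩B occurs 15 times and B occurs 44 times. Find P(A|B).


P(A|B) = P(A∩B)/P(B) = (15/135)/(44/135) = 15/44

15/44


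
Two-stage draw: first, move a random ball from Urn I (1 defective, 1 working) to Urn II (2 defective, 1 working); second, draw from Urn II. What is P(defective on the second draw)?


P(transfer defective) = 1/2; P(transfer working) = 1/2
If defective transferred: Urn II has 3 defective of 4, so P(defective|defective moved) = 3/4
If working transferred: Urn II has 2 defective of 4, so P(defective|working moved) = 1/2
By total probability: P(defective) = 1/2*3/4 + 1/2*1/2 = 5/8

5/8


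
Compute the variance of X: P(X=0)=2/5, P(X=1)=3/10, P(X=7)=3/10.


E[X] = 12/5, E[X^2] = 15
Var(X) = E[X^2] - (E[X])^2 = 15 - (12/5)^2 = 231/25

231/25


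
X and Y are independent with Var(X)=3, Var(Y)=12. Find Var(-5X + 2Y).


Independence => Cov(X,Y)=0
Var(-5X + 2Y) = (-5)^2*Var(X) + 2^2*Var(Y)
= 25*3 + 4*12 = 123

123


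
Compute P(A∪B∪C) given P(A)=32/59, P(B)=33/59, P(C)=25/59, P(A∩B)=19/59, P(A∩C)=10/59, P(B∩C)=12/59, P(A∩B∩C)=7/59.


P(A∪B∪C) = P(A)+P(B)+P(C) - P(AB)-P(AC)-P(BC) + P(ABC)
= 32/59+33/59+25/59 - 19/59-10/59-12/59 + 7/59
= 56/59

56/59


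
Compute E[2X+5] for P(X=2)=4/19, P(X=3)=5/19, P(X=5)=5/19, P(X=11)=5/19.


E[2X+5] = sum(g(x)*P(x))
= 9*4/19 + 11*5/19 + 15*5/19 + 27*5/19
= 301/19

301/19


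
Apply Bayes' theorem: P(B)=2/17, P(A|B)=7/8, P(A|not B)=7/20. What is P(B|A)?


P(A) = P(A|B)P(B) + P(A|B')P(B') = 7/8*2/17 + 7/20*15/17 = 7/17
P(B|A) = P(A|B)P(B)/P(A) = (7/68)/(7/17) = 1/4

1/4


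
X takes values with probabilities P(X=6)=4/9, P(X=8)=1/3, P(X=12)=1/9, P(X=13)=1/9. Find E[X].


E[X] = sum(x * P(x))
= 6*4/9 + 8*1/3 + 12*1/9 + 13*1/9
= 73/9

73/9


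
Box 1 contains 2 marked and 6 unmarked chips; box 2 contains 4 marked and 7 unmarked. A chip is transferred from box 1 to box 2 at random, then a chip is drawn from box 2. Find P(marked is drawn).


P(transfer marked) = 2/8 = 1/4; P(transfer unmarked) = 3/4
If marked transferred: Urn II has 5 marked of 12, so P(marked|marked moved) = 5/12
If unmarked transferred: Urn II has 4 marked of 12, so P(marked|unmarked moved) = 1/3
By total probability: P(marked) = 1/4*5/12 + 3/4*1/3 = 17/48

17/48


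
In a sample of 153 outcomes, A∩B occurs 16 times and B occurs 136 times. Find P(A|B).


P(A|B) = P(A∩B)/P(B) = (16/153)/(136/153) = 16/136 = 2/17

2/17


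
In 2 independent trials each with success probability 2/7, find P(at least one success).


P(at least one) = 1 - P(none)
P(none) = (1 - 2/7)^2 = (5/7)^2 = 25/49
P(at least one) = 1 - 25/49 = 24/49

24/49


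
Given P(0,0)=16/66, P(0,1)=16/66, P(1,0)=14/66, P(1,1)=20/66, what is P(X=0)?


P(X=0) = P(0,0)+P(0,1) = 16/66 + 16/66 = 32/66 = 16/33

16/33


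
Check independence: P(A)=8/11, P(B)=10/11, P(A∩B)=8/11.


P(A)*P(B) = 8/11*10/11 = 80/121
P(A∩B) = 8/11 != 80/121, so not independent

No, A and B are not independent


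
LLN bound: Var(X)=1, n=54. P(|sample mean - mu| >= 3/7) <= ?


Var(Xbar) = Var(X)/n = 1/54
Chebyshev: P(|Xbar-mu| >= 3/7) <= Var(Xbar)/(3/7)^2 = (1/54)/(9/49) = 49/486

49/486


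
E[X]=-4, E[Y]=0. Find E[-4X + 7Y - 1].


E[-4X + 7Y - 1] = -4*E[X] + 7*E[Y] - 1
= (-4)*(-4) + (7)*(0) + (-1)
= 16 + 0 - 1 = 15

15


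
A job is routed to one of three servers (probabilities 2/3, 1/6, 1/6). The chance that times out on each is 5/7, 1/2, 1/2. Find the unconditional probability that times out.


P(A) = P(A|B1)P(B1) + P(A|B2)P(B2) + P(A|B3)P(B3)
= 5/7*2/3 + 1/2*1/6 + 1/2*1/6
= 10/21 + 1/12 + 1/12 = 9/14

9/14


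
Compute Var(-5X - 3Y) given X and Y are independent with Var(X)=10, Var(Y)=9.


Independence => Cov(X,Y)=0
Var(-5X - 3Y) = (-5)^2*Var(X) + (-3)^2*Var(Y)
= 25*10 + 9*9 = 331

331


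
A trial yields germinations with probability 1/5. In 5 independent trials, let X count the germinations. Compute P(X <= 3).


P(X<=3) = P(X=0) + P(X=1) + P(X=2) + P(X=3)
= 1024/3125 + 256/625 + 128/625 + 32/625
= 3104/3125

3104/3125


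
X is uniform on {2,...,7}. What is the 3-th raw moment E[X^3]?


E[X^3] = (1/6) * sum(x^3 for x=2..7)
= 783/6 = 261/2

261/2


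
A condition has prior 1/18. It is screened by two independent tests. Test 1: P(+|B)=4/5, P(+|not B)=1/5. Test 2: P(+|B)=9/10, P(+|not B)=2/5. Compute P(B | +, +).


After test 1: P(+) = 4/5*1/18 + 1/5*17/18 = 7/30
P(B|+) = (2/45)/(7/30) = 4/21
After test 2 (use post1 as new prior): P(+) = 9/10*4/21 + 2/5*17/21 = 52/105
P(B|+,+) = (6/35)/(52/105) = 9/26

9/26


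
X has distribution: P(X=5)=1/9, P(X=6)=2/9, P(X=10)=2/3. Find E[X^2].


E[X^2] = sum(g(x)*P(x))
= 25*1/9 + 36*2/9 + 100*2/3
= 697/9

697/9


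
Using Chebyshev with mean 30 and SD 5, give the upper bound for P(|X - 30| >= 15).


k = 15/5 = 3
Chebyshev: P(|X-mu| >= k*sigma) <= 1/k^2 = 1/3^2 = 1/9

1/9


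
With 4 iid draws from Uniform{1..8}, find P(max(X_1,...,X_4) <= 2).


P(max <= 2) = P(all X_i <= 2) = (P(X_1 <= 2))^4
= (2/8)^4 = (1/4)^4 = 1/256

1/256


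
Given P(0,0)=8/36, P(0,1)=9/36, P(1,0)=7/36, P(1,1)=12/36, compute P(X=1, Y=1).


Read from table: P(X=1, Y=1) = 12/36 = 1/3

1/3


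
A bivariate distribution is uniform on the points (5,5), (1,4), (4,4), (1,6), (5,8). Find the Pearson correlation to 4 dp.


Cov(X,Y) = 0.9200, Var(X) = 3.3600, Var(Y) = 2.2400
rho = Cov/(sqrt(VarX)*sqrt(VarY)) = 0.3353

0.3353


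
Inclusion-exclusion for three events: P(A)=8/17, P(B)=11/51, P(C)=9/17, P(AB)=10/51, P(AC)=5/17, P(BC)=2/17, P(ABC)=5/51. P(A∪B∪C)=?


P(A∪B∪C) = P(A)+P(B)+P(C) - P(AB)-P(AC)-P(BC) + P(ABC)
= 8/17+11/51+9/17 - 10/51-5/17-2/17 + 5/51
= 12/17

12/17


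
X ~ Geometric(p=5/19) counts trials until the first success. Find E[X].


For geometric (trials until first success), E[X] = 1/p = 1/(5/19) = 19/5

19/5


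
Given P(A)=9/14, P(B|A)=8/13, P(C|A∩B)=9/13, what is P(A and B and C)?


P(A∩B∩C) = P(A) * P(B|A) * P(C|A∩B)
= 9/14 * 8/13 * 9/13
= 36/91 * 9/13 = 324/1183

324/1183


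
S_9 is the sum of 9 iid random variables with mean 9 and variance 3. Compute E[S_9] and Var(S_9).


E[S_n] = n*mu = 9*9 = 81
Var(S_n) = n*sigma^2 = 9*3 = 27

E[S_9]=81, Var(S_9)=27


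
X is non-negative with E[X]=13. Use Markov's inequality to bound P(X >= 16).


Markov: P(X >= a) <= E[X]/a
P(X >= 16) <= 13/16

13/16


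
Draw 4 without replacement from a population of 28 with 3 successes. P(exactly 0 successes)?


P(X=0) = C(3,0)*C(25,4) / C(28,4)
= 1*12650 / 20475
= 12650/20475 = 506/819

506/819


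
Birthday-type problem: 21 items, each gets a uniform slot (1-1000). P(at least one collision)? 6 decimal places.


P(all different) = prod((1000-i)/1000 for i=0..20) = 0.809410
P(at least one match) = 1 - 0.809410 = 0.190590

0.190590


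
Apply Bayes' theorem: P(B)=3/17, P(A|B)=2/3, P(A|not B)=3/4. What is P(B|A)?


P(A) = P(A|B)P(B) + P(A|B')P(B') = 2/3*3/17 + 3/4*14/17 = 25/34
P(B|A) = P(A|B)P(B)/P(A) = (2/17)/(25/34) = 4/25

4/25


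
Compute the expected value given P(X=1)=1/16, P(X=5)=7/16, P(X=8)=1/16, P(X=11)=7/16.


E[X] = sum(x * P(x))
= 1*1/16 + 5*7/16 + 8*1/16 + 11*7/16
= 121/16

121/16


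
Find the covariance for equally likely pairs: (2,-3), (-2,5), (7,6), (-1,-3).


E[X]=3/2, E[Y]=5/4, E[XY]=29/4
Cov(X,Y) = E[XY] - E[X]E[Y] = 29/4 - 3/2*5/4 = 43/8

43/8


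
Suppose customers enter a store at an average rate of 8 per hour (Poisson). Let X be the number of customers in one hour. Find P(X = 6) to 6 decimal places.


P(X=6) = e^(-8) * 8^6 / 6!
≈ 0.0003354626279 * 262144 / 720
≈ 0.122138

0.122138


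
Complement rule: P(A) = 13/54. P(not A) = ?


P(A') = 1 - P(A) = 1 - 13/54 = 41/54

41/54


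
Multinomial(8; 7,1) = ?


8! = 40320
Denominator: 7!=5040 * 1!=1
Coefficient = 40320 / 5040 = 8

8


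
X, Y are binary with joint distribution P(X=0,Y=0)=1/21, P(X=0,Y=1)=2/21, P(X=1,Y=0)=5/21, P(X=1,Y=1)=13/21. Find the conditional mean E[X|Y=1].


P(Y=1) = 15/21
E[X|Y=1] = (0*2 + 1*13)/15 = 13/15

13/15


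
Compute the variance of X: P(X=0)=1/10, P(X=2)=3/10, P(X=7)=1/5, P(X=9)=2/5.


E[X] = 28/5, E[X^2] = 217/5
Var(X) = E[X^2] - (E[X])^2 = 217/5 - (28/5)^2 = 301/25

301/25


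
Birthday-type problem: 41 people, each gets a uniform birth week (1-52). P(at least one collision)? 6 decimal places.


P(all different) = prod((52-i)/52 for i=0..40) = 0.000000
P(at least one match) = 1 - 0.000000 = 1.000000

1.000000


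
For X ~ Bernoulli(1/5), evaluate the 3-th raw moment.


For Bernoulli: X in {0,1}
E[X^3] = 0^3*(1-1/5) + 1^3*1/5 = 1/5

1/5


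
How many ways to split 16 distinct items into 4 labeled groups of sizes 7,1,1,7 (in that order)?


16! = 20922789888000
Denominator: 7!=5040 * 1!=1 * 1!=1 * 7!=5040
Coefficient = 20922789888000 / 25401600 = 823680

823680


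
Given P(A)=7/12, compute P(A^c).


P(A') = 1 - P(A) = 1 - 7/12 = 5/12

5/12


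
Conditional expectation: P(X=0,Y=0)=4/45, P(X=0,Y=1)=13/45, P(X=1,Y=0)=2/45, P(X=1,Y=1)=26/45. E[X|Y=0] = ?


P(Y=0) = 6/45
E[X|Y=0] = (0*4 + 1*2)/6 = 2/6 = 1/3

1/3


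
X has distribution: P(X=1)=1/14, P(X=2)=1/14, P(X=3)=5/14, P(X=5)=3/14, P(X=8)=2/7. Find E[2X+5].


E[2X+5] = sum(g(x)*P(x))
= 7*1/14 + 9*1/14 + 11*5/14 + 15*3/14 + 21*2/7
= 100/7

100/7


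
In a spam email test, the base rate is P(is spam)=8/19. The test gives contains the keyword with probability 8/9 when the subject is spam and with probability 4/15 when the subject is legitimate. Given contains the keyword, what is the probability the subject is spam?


P(A) = P(A|B)P(B) + P(A|B')P(B') = 8/9*8/19 + 4/15*11/19 = 452/855
P(B|A) = P(A|B)P(B)/P(A) = (64/171)/(452/855) = 80/113

80/113


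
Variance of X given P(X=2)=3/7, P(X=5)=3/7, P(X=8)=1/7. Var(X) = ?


E[X] = 29/7, E[X^2] = 151/7
Var(X) = E[X^2] - (E[X])^2 = 151/7 - (29/7)^2 = 216/49

216/49


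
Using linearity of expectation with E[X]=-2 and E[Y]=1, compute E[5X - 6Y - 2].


E[5X - 6Y - 2] = 5*E[X] - 6*E[Y] - 2
= (5)*(-2) + (-6)*(1) + (-2)
= -10 - 6 - 2 = -18

-18


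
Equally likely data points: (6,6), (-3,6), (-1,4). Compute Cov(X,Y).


E[X]=2/3, E[Y]=16/3, E[XY]=14/3
Cov(X,Y) = E[XY] - E[X]E[Y] = 14/3 - 2/3*16/3 = 10/9

10/9


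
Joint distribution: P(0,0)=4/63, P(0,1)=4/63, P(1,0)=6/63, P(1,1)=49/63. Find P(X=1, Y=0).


Read from table: P(X=1, Y=0) = 6/63 = 2/21

2/21


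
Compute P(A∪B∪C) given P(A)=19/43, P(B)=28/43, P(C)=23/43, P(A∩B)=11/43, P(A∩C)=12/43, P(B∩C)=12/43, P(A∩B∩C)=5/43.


P(A∪B∪C) = P(A)+P(B)+P(C) - P(AB)-P(AC)-P(BC) + P(ABC)
= 19/43+28/43+23/43 - 11/43-12/43-12/43 + 5/43
= 40/43

40/43


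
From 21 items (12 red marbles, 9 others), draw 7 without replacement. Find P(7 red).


P(X=7) = C(12,7)*C(9,0) / C(21,7)
= 792*1 / 116280
= 792/116280 = 11/1615

11/1615


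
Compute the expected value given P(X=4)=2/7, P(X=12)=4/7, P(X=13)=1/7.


E[X] = sum(x * P(x))
= 4*2/7 + 12*4/7 + 13*1/7
= 69/7

69/7


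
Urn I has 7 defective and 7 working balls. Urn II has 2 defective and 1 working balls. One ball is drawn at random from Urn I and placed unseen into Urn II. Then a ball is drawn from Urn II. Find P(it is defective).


P(transfer defective) = 7/14 = 1/2; P(transfer working) = 1/2
If defective transferred: Urn II has 3 defective of 4, so P(defective|defective moved) = 3/4
If working transferred: Urn II has 2 defective of 4, so P(defective|working moved) = 1/2
By total probability: P(defective) = 1/2*3/4 + 1/2*1/2 = 5/8

5/8


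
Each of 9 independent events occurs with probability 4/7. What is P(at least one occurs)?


P(at least one) = 1 - P(none)
P(none) = (1 - 4/7)^9 = (3/7)^9 = 19683/40353607
P(at least one) = 1 - 19683/40353607 = 40333924/40353607

40333924/40353607


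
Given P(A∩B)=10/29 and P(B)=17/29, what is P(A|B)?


P(A|B) = P(A∩B)/P(B) = (10/29)/(17/29) = 10/17

10/17


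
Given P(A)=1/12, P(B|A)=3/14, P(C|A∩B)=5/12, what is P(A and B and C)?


P(A∩B∩C) = P(A) * P(B|A) * P(C|A∩B)
= 1/12 * 3/14 * 5/12
= 1/56 * 5/12 = 5/672

5/672


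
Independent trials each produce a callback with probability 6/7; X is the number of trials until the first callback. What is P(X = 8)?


P(X=8) = (1-p)^7 * p = (1/7)^7 * 6/7
= 1/823543 * 6/7 = 6/5764801

6/5764801


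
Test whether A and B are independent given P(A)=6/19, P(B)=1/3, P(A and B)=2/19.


P(A)*P(B) = 6/19*1/3 = 2/19
P(A∩B) = 2/19, which equals P(A)P(B), so independent

Yes, A and B are independent


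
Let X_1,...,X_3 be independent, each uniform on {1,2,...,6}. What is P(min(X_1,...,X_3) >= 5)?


P(min >= 5) = P(all X_i >= 5) = (P(X_1 >= 5))^3
= (2/6)^3 = (1/3)^3 = 1/27

1/27


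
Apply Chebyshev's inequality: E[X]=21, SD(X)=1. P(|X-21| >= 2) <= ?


k = 2/1 = 2
Chebyshev: P(|X-mu| >= k*sigma) <= 1/k^2 = 1/2^2 = 1/4

1/4


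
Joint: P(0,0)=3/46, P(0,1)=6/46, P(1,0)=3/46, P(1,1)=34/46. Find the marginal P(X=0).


P(X=0) = P(0,0)+P(0,1) = 3/46 + 6/46 = 9/46

9/46


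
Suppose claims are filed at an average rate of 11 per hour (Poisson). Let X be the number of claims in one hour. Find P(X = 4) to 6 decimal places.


P(X=4) = e^(-11) * 11^4 / 4!
≈ 0.00001670170079 * 14641 / 24
≈ 0.010189

0.010189


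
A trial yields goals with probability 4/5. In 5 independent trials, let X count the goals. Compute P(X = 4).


P(X=4) = C(5,4) * p^4 * (1-p)^1
= 5 * 256/625 * 1/5
= 256/625

256/625


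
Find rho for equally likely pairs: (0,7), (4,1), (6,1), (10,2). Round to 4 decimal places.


Cov(X,Y) = -6.2500, Var(X) = 13.0000, Var(Y) = 6.1875
rho = Cov/(sqrt(VarX)*sqrt(VarY)) = -0.6969

-0.6969


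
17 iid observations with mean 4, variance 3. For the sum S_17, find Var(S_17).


By independence, Var(S_n) = n*Var(X_1) = 17*3 = 51

51


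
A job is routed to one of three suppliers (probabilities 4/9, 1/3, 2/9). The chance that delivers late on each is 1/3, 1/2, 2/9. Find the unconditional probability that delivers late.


P(A) = P(A|B1)P(B1) + P(A|B2)P(B2) + P(A|B3)P(B3)
= 1/3*4/9 + 1/2*1/3 + 2/9*2/9
= 4/27 + 1/6 + 4/81 = 59/162

59/162


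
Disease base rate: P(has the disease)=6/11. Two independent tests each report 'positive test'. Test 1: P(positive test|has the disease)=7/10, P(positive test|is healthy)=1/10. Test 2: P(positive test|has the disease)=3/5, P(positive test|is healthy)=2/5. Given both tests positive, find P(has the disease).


After test 1: P(+) = 7/10*6/11 + 1/10*5/11 = 47/110
P(B|+) = (21/55)/(47/110) = 42/47
After test 2 (use post1 as new prior): P(+) = 3/5*42/47 + 2/5*5/47 = 136/235
P(B|+,+) = (126/235)/(136/235) = 63/68

63/68
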